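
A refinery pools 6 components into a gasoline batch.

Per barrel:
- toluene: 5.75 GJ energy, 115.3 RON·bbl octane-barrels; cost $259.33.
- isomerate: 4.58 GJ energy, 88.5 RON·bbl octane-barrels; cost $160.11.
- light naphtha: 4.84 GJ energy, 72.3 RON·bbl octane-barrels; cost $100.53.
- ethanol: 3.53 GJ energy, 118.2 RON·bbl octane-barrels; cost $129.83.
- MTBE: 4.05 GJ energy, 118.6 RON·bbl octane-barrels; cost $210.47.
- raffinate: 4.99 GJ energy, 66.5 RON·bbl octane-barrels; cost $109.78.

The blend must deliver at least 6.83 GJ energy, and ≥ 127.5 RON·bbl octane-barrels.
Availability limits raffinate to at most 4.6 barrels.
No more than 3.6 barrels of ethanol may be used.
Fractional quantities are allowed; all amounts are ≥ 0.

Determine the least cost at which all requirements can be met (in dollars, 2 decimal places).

$163.85

Let x1 = barrels of toluene, x2 = barrels of isomerate, x3 = barrels of light naphtha, x4 = barrels of ethanol, x5 = barrels of MTBE, x6 = barrels of raffinate.
min 259.33x1 + 160.11x2 + 100.53x3 + 129.83x4 + 210.47x5 + 109.78x6 with:
  5.75x1 + 4.58x2 + 4.84x3 + 3.53x4 + 4.05x5 + 4.99x6 ≥ 6.83   (energy)
  115.3x1 + 88.5x2 + 72.3x3 + 118.2x4 + 118.6x5 + 66.5x6 ≥ 127.5   (octane-barrels)
  x6 ≤ 4.6
  x4 ≤ 3.6
  x1, x2, x3, x4, x5, x6 ≥ 0.
The cheapest feasible vertex uses only light naphtha, ethanol; toluene, isomerate, MTBE, raffinate are not used. There the energy and octane-barrels constraints are tight.
Solving gives x3 = 1.1274, x4 = 0.38909.
Total cost: 100.53·1.1274 + 129.83·0.38909 = 163.8531.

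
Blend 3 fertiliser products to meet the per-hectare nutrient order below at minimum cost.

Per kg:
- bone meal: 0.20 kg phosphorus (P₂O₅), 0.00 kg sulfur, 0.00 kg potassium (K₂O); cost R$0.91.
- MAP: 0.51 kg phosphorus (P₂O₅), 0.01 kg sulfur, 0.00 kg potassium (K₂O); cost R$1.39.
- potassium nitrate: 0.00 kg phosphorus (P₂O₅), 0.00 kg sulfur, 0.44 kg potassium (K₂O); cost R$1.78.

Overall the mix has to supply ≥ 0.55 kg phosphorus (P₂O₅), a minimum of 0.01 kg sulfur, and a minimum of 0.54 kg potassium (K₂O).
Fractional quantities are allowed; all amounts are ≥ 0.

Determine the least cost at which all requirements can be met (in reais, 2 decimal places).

This is a linear program. Let x1 = kg of bone meal, x2 = kg of MAP, x3 = kg of potassium nitrate.
min 0.91x1 + 1.39x2 + 1.78x3 with:
  0.2x1 + 0.51x2 ≥ 0.55   (phosphorus (P₂O₅))
  0.01x2 ≥ 0.01   (sulfur)
  0.44x3 ≥ 0.54   (potassium (K₂O))
  x1, x2, x3 ≥ 0.
The optimal basis is {MAP, potassium nitrate}; bone meal drops out. There the phosphorus (P₂O₅) and potassium (K₂O) constraints are tight.
Solving gives x2 = 1.078, x3 = 1.227.
Objective = 1.39·1.078 + 1.78·1.227 = 3.6825.

R$3.68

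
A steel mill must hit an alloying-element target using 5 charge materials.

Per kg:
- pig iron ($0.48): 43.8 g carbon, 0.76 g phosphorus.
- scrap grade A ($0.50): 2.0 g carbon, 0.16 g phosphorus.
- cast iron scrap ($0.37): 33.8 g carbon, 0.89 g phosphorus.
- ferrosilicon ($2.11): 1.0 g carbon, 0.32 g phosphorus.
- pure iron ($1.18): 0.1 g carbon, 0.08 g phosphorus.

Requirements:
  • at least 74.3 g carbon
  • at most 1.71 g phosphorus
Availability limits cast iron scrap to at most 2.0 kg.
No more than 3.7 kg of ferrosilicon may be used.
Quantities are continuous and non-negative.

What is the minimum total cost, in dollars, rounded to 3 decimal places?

Let x1 = kg of pig iron, x2 = kg of scrap grade A, x3 = kg of cast iron scrap, x4 = kg of ferrosilicon, x5 = kg of pure iron.
min 0.48x1 + 0.5x2 + 0.37x3 + 2.11x4 + 1.18x5 subject to:
  43.8x1 + 2x2 + 33.8x3 + 1x4 + 0.1x5 ≥ 74.3   (carbon)
  0.76x1 + 0.16x2 + 0.89x3 + 0.32x4 + 0.08x5 ≤ 1.71   (phosphorus)
  x3 ≤ 2
  x4 ≤ 3.7
  x1, x2, x3, x4, x5 ≥ 0.
The optimal basis is {pig iron, cast iron scrap}; scrap grade A, ferrosilicon, pure iron drop out. The carbon and phosphorus requirements are met with equality.
Optimal quantities: pig iron = 0.6265 kg, cast iron scrap = 1.386 kg.
Total cost: 0.48·0.6265 + 0.37·1.386 = 0.81354.

$0.814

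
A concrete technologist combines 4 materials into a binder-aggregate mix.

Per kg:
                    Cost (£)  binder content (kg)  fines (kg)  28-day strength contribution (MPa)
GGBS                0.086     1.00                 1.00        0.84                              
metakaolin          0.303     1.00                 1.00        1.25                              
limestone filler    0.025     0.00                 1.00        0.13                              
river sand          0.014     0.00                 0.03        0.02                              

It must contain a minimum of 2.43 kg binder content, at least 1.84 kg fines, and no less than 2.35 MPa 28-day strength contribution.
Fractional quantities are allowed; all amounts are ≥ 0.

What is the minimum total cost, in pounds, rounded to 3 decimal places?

Set it up as a linear program. Let x1 = kg of GGBS, x2 = kg of metakaolin, x3 = kg of limestone filler, x4 = kg of river sand.
Minimize 0.086x1 + 0.303x2 + 0.025x3 + 0.014x4 subject to:
  1x1 + 1x2 ≥ 2.43   (binder content)
  1x1 + 1x2 + 1x3 + 0.03x4 ≥ 1.84   (fines)
  0.84x1 + 1.25x2 + 0.13x3 + 0.02x4 ≥ 2.35   (28-day strength contribution)
  x1, x2, x3, x4 ≥ 0.
The minimum-cost mix takes nothing from metakaolin, limestone filler, river sand — only GGBS. The 28-day strength contribution requirement is met with equality.
Solving gives x1 = 2.798.
Cost = 0.086·2.798 = 0.24063.

£0.241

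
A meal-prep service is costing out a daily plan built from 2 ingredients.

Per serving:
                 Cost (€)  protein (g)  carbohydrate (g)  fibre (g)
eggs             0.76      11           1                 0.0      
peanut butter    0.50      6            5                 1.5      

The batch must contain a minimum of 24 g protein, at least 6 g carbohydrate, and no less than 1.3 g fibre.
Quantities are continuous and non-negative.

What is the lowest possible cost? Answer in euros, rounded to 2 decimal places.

This is a linear program. Let x1 = servings of eggs, x2 = servings of peanut butter.
Minimize 0.76x1 + 0.5x2 with:
  11x1 + 6x2 ≥ 24   (protein)
  1x1 + 5x2 ≥ 6   (carbohydrate)
  1.5x2 ≥ 1.3   (fibre)
  x1, x2 ≥ 0.
Both inputs are positive at the optimum. The protein and fibre requirements are met with equality.
Solving gives x1 = 1.709, x2 = 0.8667.
Total cost: 0.76·1.709 + 0.5·0.8667 = 1.7322.

€1.73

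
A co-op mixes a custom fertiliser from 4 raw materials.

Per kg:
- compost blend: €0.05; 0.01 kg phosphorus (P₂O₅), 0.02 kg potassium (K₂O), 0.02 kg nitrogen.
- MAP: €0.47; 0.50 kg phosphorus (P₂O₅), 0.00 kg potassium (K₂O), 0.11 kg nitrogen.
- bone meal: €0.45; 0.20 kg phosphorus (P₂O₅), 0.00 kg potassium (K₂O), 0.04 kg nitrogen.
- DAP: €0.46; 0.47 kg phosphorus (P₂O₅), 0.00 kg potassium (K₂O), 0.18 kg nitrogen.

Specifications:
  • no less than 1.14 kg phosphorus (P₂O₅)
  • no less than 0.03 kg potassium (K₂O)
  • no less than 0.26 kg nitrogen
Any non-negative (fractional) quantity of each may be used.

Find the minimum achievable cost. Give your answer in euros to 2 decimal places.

Let x1 = kg of compost blend, x2 = kg of MAP, x3 = kg of bone meal, x4 = kg of DAP.
min 0.05x1 + 0.47x2 + 0.45x3 + 0.46x4 with:
  0.01x1 + 0.5x2 + 0.2x3 + 0.47x4 ≥ 1.14   (phosphorus (P₂O₅))
  0.02x1 ≥ 0.03   (potassium (K₂O))
  0.02x1 + 0.11x2 + 0.04x3 + 0.18x4 ≥ 0.26   (nitrogen)
  x1, x2, x3, x4 ≥ 0.
At the optimum only compost blend, MAP are positive (bone meal, DAP = 0). Binding constraints: phosphorus (P₂O₅) and potassium (K₂O).
Solving gives x1 = 1.5, x2 = 2.25.
Total cost: 0.05·1.5 + 0.47·2.25 = 1.1325.

€1.13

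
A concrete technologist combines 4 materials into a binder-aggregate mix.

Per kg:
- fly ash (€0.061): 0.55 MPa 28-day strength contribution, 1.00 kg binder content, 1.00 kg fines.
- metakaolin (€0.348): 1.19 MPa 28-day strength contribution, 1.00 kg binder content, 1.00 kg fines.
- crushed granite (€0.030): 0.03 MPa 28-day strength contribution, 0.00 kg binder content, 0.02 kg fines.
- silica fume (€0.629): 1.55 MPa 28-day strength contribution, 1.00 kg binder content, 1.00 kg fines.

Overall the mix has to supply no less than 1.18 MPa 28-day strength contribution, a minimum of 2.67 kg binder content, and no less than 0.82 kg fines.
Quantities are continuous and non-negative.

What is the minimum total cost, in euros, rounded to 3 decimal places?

Let x1 = kg of fly ash, x2 = kg of metakaolin, x3 = kg of crushed granite, x4 = kg of silica fume.
Minimise 0.061x1 + 0.348x2 + 0.03x3 + 0.629x4 with:
  0.55x1 + 1.19x2 + 0.03x3 + 1.55x4 ≥ 1.18   (28-day strength contribution)
  1x1 + 1x2 + 1x4 ≥ 2.67   (binder content)
  1x1 + 1x2 + 0.02x3 + 1x4 ≥ 0.82   (fines)
  x1, x2, x3, x4 ≥ 0.
The optimal basis is {fly ash}; metakaolin, crushed granite, silica fume drop out. The binder content requirement is met with equality.
Solving gives x1 = 2.67.
Cost = 0.061·2.67 = 0.16287.

€0.163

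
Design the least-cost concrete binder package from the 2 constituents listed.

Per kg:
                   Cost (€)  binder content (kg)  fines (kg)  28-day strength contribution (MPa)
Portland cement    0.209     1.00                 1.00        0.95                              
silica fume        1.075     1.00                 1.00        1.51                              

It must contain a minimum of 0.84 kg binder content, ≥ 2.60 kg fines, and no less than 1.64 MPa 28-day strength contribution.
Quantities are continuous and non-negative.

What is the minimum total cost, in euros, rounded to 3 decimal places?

This is a linear program. Let x1 = kg of Portland cement, x2 = kg of silica fume.
Minimise 0.209x1 + 1.075x2 s.t.:
  1x1 + 1x2 ≥ 0.84   (binder content)
  1x1 + 1x2 ≥ 2.6   (fines)
  0.95x1 + 1.51x2 ≥ 1.64   (28-day strength contribution)
  x1, x2 ≥ 0.
The cheapest feasible vertex uses only Portland cement; silica fume is not used. The fines requirement is met with equality.
Solving gives x1 = 2.6.
Objective = 0.209·2.6 = 0.54340.

€0.543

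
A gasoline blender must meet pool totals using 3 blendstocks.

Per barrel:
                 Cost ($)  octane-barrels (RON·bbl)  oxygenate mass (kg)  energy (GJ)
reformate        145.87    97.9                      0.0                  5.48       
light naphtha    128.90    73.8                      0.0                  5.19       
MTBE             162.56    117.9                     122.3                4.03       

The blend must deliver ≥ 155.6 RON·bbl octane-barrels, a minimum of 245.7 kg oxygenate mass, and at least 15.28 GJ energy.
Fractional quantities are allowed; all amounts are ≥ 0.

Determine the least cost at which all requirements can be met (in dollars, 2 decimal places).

Set it up as a linear program. Let x1 = barrels of reformate, x2 = barrels of light naphtha, x3 = barrels of MTBE.
Minimize 145.87x1 + 128.9x2 + 162.56x3 with:
  97.9x1 + 73.8x2 + 117.9x3 ≥ 155.6   (octane-barrels)
  122.3x3 ≥ 245.7   (oxygenate mass)
  5.48x1 + 5.19x2 + 4.03x3 ≥ 15.28   (energy)
  x1, x2, x3 ≥ 0.
The optimal basis is {light naphtha, MTBE}; reformate drops out. Binding constraints: oxygenate mass and energy.
That vertex is x2 = 1.38415, x3 = 2.00899.
Total cost: 128.9·1.38415 + 162.56·2.00899 = 504.9983.

$505.00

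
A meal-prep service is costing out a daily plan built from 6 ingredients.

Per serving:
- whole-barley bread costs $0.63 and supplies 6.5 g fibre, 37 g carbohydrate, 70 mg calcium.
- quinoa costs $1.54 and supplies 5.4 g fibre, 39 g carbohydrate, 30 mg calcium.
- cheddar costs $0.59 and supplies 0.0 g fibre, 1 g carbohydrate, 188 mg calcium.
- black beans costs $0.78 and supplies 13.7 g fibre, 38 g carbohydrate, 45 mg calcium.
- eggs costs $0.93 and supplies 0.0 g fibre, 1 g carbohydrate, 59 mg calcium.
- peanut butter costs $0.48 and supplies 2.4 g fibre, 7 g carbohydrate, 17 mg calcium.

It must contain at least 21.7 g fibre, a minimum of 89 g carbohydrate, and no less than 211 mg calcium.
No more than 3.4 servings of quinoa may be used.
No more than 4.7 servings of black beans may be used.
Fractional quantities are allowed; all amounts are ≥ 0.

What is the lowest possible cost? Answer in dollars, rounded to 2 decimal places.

$1.83

This is a linear program. Let x1 = servings of whole-barley bread, x2 = servings of quinoa, x3 = servings of cheddar, x4 = servings of black beans, x5 = servings of eggs, x6 = servings of peanut butter.
Minimize 0.63x1 + 1.54x2 + 0.59x3 + 0.78x4 + 0.93x5 + 0.48x6 s.t.:
  6.5x1 + 5.4x2 + 13.7x4 + 2.4x6 ≥ 21.7   (fibre)
  37x1 + 39x2 + 1x3 + 38x4 + 1x5 + 7x6 ≥ 89   (carbohydrate)
  70x1 + 30x2 + 188x3 + 45x4 + 59x5 + 17x6 ≥ 211   (calcium)
  x2 ≤ 3.4
  x4 ≤ 4.7
  x1, x2, x3, x4, x5, x6 ≥ 0.
At the optimum only whole-barley bread, cheddar, black beans are positive (quinoa, eggs, peanut butter = 0). There the fibre, carbohydrate, calcium constraints are tight.
That vertex is x1 = 1.5, x3 = 0.3551, x4 = 0.8723.
Total cost: 0.63·1.5 + 0.59·0.3551 + 0.78·0.8723 = 1.8349.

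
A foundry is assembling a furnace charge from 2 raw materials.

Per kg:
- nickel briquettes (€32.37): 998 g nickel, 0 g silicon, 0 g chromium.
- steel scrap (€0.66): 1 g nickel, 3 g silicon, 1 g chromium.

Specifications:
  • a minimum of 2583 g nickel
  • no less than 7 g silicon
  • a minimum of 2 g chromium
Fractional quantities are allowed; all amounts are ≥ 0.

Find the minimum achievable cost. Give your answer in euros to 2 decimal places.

€85.24

Let x1 = kg of nickel briquettes, x2 = kg of steel scrap.
min 32.37x1 + 0.66x2 subject to:
  998x1 + 1x2 ≥ 2583   (nickel)
  3x2 ≥ 7   (silicon)
  1x2 ≥ 2   (chromium)
  x1, x2 ≥ 0.
Both inputs are positive at the optimum. Binding constraints: nickel and silicon.
That vertex is x1 = 2.5858, x2 = 2.3333.
Total cost: 32.37·2.5858 + 0.66·2.3333 = 85.2423.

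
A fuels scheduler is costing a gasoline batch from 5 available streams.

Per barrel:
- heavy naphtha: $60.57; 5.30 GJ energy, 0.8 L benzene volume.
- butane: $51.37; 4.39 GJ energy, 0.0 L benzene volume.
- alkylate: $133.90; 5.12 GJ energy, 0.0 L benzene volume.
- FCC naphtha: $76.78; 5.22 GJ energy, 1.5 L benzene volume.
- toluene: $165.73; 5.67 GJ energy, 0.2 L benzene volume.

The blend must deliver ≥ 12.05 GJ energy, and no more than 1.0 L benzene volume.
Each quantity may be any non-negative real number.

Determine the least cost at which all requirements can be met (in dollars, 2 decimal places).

$139.19

Set it up as a linear program. Let x1 = barrels of heavy naphtha, x2 = barrels of butane, x3 = barrels of alkylate, x4 = barrels of FCC naphtha, x5 = barrels of toluene.
Minimise 60.57x1 + 51.37x2 + 133.9x3 + 76.78x4 + 165.73x5 subject to:
  5.3x1 + 4.39x2 + 5.12x3 + 5.22x4 + 5.67x5 ≥ 12.05   (energy)
  0.8x1 + 1.5x4 + 0.2x5 ≤ 1   (benzene volume)
  x1, x2, x3, x4, x5 ≥ 0.
At the optimum only heavy naphtha, butane are positive (alkylate, FCC naphtha, toluene = 0). Binding constraints: energy and benzene volume.
That vertex is x1 = 1.25, x2 = 1.23576.
Cost = 60.57·1.25 + 51.37·1.23576 = 139.1935.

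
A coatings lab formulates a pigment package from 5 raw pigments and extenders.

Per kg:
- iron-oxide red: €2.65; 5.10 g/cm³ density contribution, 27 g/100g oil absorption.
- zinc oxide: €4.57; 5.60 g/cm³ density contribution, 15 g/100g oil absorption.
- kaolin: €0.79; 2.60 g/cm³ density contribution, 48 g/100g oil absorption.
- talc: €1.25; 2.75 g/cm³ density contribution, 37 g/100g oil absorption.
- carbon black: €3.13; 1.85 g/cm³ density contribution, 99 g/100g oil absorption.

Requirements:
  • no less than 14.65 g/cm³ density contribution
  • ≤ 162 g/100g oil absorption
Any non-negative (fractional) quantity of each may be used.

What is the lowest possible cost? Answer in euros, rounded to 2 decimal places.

€6.23

Set it up as a linear program. Let x1 = kg of iron-oxide red, x2 = kg of zinc oxide, x3 = kg of kaolin, x4 = kg of talc, x5 = kg of carbon black.
Minimise 2.65x1 + 4.57x2 + 0.79x3 + 1.25x4 + 3.13x5 subject to:
  5.1x1 + 5.6x2 + 2.6x3 + 2.75x4 + 1.85x5 ≥ 14.65   (density contribution)
  27x1 + 15x2 + 48x3 + 37x4 + 99x5 ≤ 162   (oil absorption)
  x1, x2, x3, x4, x5 ≥ 0.
At the optimum only iron-oxide red, kaolin are positive (zinc oxide, talc, carbon black = 0). Binding constraints: density contribution and oil absorption.
That vertex is x1 = 1.615, x3 = 2.466.
Total cost: 2.65·1.615 + 0.79·2.466 = 6.2279.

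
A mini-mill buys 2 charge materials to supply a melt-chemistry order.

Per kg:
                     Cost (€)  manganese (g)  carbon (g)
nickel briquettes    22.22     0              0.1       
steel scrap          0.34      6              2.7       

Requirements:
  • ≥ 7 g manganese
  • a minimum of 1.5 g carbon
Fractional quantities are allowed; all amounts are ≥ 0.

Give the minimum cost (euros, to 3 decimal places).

€0.397

Let x1 = kg of nickel briquettes, x2 = kg of steel scrap.
Minimize 22.22x1 + 0.34x2 with:
  6x2 ≥ 7   (manganese)
  0.1x1 + 2.7x2 ≥ 1.5   (carbon)
  x1, x2 ≥ 0.
The minimum-cost mix takes nothing from nickel briquettes — only steel scrap. Binding constraint: manganese.
That vertex is x2 = 1.167.
Hence cost = 0.34·1.167 = €0.39678.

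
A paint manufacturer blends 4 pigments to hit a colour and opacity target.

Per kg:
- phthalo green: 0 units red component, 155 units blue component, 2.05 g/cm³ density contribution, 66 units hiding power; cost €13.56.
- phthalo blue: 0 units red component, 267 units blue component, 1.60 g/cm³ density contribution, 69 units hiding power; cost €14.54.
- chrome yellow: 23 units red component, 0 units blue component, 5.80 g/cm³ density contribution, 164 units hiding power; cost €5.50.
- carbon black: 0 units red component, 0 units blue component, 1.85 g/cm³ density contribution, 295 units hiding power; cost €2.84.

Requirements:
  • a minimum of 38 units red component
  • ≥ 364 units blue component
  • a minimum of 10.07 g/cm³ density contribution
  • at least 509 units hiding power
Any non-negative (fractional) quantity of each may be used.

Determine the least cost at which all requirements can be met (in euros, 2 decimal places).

Let x1 = kg of phthalo green, x2 = kg of phthalo blue, x3 = kg of chrome yellow, x4 = kg of carbon black.
Minimise 13.56x1 + 14.54x2 + 5.5x3 + 2.84x4 subject to:
  23x3 ≥ 38   (red component)
  155x1 + 267x2 ≥ 364   (blue component)
  2.05x1 + 1.6x2 + 5.8x3 + 1.85x4 ≥ 10.07   (density contribution)
  66x1 + 69x2 + 164x3 + 295x4 ≥ 509   (hiding power)
  x1, x2, x3, x4 ≥ 0.
The minimum-cost mix takes nothing from phthalo green — only phthalo blue, chrome yellow, carbon black. Binding constraints: red component, blue component, hiding power.
So phthalo blue = 1.3633 kg, chrome yellow = 1.6522 kg, carbon black = 0.48805 kg.
Hence cost = 14.54·1.3633 + 5.5·1.6522 + 2.84·0.48805 = €30.2955.

€30.30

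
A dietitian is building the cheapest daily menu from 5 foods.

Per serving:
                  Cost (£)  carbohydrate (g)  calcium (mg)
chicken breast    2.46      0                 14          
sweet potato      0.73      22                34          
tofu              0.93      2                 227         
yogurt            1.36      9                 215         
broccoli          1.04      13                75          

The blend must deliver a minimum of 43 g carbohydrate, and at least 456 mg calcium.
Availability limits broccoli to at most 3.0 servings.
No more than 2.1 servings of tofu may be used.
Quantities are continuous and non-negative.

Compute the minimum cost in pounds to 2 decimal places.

£2.93

Let x1 = servings of chicken breast, x2 = servings of sweet potato, x3 = servings of tofu, x4 = servings of yogurt, x5 = servings of broccoli.
Minimise 2.46x1 + 0.73x2 + 0.93x3 + 1.36x4 + 1.04x5 s.t.:
  22x2 + 2x3 + 9x4 + 13x5 ≥ 43   (carbohydrate)
  14x1 + 34x2 + 227x3 + 215x4 + 75x5 ≥ 456   (calcium)
  x5 ≤ 3
  x3 ≤ 2.1
  x1, x2, x3, x4, x5 ≥ 0.
The cheapest feasible vertex uses only sweet potato, tofu; chicken breast, yogurt, broccoli are not used. There the carbohydrate and calcium constraints are tight.
So sweet potato = 1.796 servings, tofu = 1.74 servings.
Cost = 0.73·1.796 + 0.93·1.74 = 2.9293.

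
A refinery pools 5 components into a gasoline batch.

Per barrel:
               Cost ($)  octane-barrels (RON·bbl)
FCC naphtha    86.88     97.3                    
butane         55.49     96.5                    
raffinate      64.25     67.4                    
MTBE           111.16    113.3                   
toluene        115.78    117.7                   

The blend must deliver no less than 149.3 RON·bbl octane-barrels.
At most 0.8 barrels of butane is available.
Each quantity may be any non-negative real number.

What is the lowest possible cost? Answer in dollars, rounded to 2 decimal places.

Let x1 = barrels of FCC naphtha, x2 = barrels of butane, x3 = barrels of raffinate, x4 = barrels of MTBE, x5 = barrels of toluene.
Minimise 86.88x1 + 55.49x2 + 64.25x3 + 111.16x4 + 115.78x5 s.t.:
  97.3x1 + 96.5x2 + 67.4x3 + 113.3x4 + 117.7x5 ≥ 149.3   (octane-barrels)
  x2 ≤ 0.8
  x1, x2, x3, x4, x5 ≥ 0.
The optimal basis is {FCC naphtha, butane}; raffinate, MTBE, toluene drop out. The octane-barrels and the butane cap requirements are met with equality.
So FCC naphtha = 0.741 barrels, butane = 0.8 barrels.
Hence cost = 86.88·0.741 + 55.49·0.8 = $108.7701.

$108.77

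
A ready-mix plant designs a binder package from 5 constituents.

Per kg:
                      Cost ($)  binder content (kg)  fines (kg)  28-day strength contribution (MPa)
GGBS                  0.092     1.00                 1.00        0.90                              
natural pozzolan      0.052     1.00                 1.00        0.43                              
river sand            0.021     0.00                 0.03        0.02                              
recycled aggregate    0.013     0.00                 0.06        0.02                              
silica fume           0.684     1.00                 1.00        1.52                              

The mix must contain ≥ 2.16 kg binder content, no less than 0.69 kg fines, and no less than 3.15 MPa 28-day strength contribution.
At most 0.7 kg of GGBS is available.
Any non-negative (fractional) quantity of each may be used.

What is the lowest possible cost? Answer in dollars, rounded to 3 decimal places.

$0.369

Let x1 = kg of GGBS, x2 = kg of natural pozzolan, x3 = kg of river sand, x4 = kg of recycled aggregate, x5 = kg of silica fume.
Minimise 0.092x1 + 0.052x2 + 0.021x3 + 0.013x4 + 0.684x5 subject to:
  1x1 + 1x2 + 1x5 ≥ 2.16   (binder content)
  1x1 + 1x2 + 0.03x3 + 0.06x4 + 1x5 ≥ 0.69   (fines)
  0.9x1 + 0.43x2 + 0.02x3 + 0.02x4 + 1.52x5 ≥ 3.15   (28-day strength contribution)
  x1 ≤ 0.7
  x1, x2, x3, x4, x5 ≥ 0.
The optimal basis is {GGBS, natural pozzolan}; river sand, recycled aggregate, silica fume drop out. The 28-day strength contribution and the GGBS cap requirements are met with equality.
That vertex is x1 = 0.7, x2 = 5.86.
Hence cost = 0.092·0.7 + 0.052·5.86 = $0.36912.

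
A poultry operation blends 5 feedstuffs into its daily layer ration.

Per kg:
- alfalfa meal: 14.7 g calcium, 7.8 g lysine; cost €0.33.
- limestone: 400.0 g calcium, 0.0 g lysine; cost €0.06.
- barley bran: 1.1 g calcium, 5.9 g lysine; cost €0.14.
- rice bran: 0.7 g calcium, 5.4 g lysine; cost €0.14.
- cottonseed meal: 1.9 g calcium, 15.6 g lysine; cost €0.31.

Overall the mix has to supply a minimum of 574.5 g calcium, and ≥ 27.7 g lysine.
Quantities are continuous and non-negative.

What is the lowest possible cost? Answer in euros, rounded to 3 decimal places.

Let x1 = kg of alfalfa meal, x2 = kg of limestone, x3 = kg of barley bran, x4 = kg of rice bran, x5 = kg of cottonseed meal.
Minimise 0.33x1 + 0.06x2 + 0.14x3 + 0.14x4 + 0.31x5 s.t.:
  14.7x1 + 400x2 + 1.1x3 + 0.7x4 + 1.9x5 ≥ 574.5   (calcium)
  7.8x1 + 5.9x3 + 5.4x4 + 15.6x5 ≥ 27.7   (lysine)
  x1, x2, x3, x4, x5 ≥ 0.
The optimal basis is {limestone, cottonseed meal}; alfalfa meal, barley bran, rice bran drop out. There the calcium and lysine constraints are tight.
Solving gives x2 = 1.428, x5 = 1.776.
Hence cost = 0.06·1.428 + 0.31·1.776 = €0.63624.

€0.636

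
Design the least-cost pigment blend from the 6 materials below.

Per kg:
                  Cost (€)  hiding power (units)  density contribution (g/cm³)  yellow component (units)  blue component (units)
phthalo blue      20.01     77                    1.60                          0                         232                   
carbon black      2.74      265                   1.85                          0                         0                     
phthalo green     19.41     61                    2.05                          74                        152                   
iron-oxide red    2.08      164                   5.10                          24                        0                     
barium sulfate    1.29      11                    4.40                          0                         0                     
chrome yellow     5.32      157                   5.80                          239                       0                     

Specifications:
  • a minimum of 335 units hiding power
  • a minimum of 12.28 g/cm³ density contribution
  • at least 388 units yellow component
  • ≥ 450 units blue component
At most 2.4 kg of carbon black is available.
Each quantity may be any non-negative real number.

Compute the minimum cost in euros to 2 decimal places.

€47.45

Let x1 = kg of phthalo blue, x2 = kg of carbon black, x3 = kg of phthalo green, x4 = kg of iron-oxide red, x5 = kg of barium sulfate, x6 = kg of chrome yellow.
min 20.01x1 + 2.74x2 + 19.41x3 + 2.08x4 + 1.29x5 + 5.32x6 subject to:
  77x1 + 265x2 + 61x3 + 164x4 + 11x5 + 157x6 ≥ 335   (hiding power)
  1.6x1 + 1.85x2 + 2.05x3 + 5.1x4 + 4.4x5 + 5.8x6 ≥ 12.28   (density contribution)
  74x3 + 24x4 + 239x6 ≥ 388   (yellow component)
  232x1 + 152x3 ≥ 450   (blue component)
  x2 ≤ 2.4
  x1, x2, x3, x4, x5, x6 ≥ 0.
The minimum-cost mix takes nothing from carbon black, phthalo green, iron-oxide red, barium sulfate — only phthalo blue, chrome yellow. Binding constraints: yellow component and blue component.
Optimal quantities: phthalo blue = 1.94 kg, chrome yellow = 1.623 kg.
Total cost: 20.01·1.94 + 5.32·1.623 = 47.4538.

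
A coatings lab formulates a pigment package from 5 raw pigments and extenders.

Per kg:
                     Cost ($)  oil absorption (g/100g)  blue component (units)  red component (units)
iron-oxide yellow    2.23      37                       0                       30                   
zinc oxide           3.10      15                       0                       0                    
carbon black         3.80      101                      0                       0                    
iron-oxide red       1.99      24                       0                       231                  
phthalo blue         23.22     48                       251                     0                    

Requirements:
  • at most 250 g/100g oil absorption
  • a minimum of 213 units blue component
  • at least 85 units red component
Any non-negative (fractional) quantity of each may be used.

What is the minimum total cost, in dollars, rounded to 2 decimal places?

$20.44

Let x1 = kg of iron-oxide yellow, x2 = kg of zinc oxide, x3 = kg of carbon black, x4 = kg of iron-oxide red, x5 = kg of phthalo blue.
Minimize 2.23x1 + 3.1x2 + 3.8x3 + 1.99x4 + 23.22x5 subject to:
  37x1 + 15x2 + 101x3 + 24x4 + 48x5 ≤ 250   (oil absorption)
  251x5 ≥ 213   (blue component)
  30x1 + 231x4 ≥ 85   (red component)
  x1, x2, x3, x4, x5 ≥ 0.
The optimal basis is {iron-oxide red, phthalo blue}; iron-oxide yellow, zinc oxide, carbon black drop out. The blue component and red component requirements are met with equality.
So iron-oxide red = 0.368 kg, phthalo blue = 0.8486 kg.
Objective = 1.99·0.368 + 23.22·0.8486 = 20.4368.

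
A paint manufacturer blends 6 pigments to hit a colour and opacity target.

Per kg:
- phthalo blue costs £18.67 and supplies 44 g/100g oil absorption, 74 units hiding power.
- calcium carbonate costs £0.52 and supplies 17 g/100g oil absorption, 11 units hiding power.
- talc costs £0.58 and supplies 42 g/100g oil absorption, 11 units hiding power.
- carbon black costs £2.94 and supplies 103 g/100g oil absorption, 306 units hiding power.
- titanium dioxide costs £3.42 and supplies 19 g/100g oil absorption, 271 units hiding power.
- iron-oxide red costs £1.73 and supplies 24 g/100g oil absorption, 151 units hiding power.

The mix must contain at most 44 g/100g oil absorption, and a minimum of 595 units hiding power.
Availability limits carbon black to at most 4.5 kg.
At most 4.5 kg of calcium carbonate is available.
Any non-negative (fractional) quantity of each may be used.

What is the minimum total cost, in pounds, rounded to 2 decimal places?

£7.48

Let x1 = kg of phthalo blue, x2 = kg of calcium carbonate, x3 = kg of talc, x4 = kg of carbon black, x5 = kg of titanium dioxide, x6 = kg of iron-oxide red.
min 18.67x1 + 0.52x2 + 0.58x3 + 2.94x4 + 3.42x5 + 1.73x6 with:
  44x1 + 17x2 + 42x3 + 103x4 + 19x5 + 24x6 ≤ 44   (oil absorption)
  74x1 + 11x2 + 11x3 + 306x4 + 271x5 + 151x6 ≥ 595   (hiding power)
  x4 ≤ 4.5
  x2 ≤ 4.5
  x1, x2, x3, x4, x5, x6 ≥ 0.
The optimal basis is {titanium dioxide, iron-oxide red}; phthalo blue, calcium carbonate, talc, carbon black drop out. Binding constraints: oil absorption and hiding power.
That vertex is x5 = 2.101, x6 = 0.1703.
Hence cost = 3.42·2.101 + 1.73·0.1703 = £7.4800.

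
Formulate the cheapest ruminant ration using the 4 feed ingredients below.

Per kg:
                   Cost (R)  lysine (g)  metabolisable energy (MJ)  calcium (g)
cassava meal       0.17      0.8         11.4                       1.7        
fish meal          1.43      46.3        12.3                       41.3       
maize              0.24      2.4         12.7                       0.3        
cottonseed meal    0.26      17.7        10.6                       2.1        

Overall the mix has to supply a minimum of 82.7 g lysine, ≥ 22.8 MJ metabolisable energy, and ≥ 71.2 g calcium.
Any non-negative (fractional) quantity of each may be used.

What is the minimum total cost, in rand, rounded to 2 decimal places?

Let x1 = kg of cassava meal, x2 = kg of fish meal, x3 = kg of maize, x4 = kg of cottonseed meal.
Minimize 0.17x1 + 1.43x2 + 0.24x3 + 0.26x4 s.t.:
  0.8x1 + 46.3x2 + 2.4x3 + 17.7x4 ≥ 82.7   (lysine)
  11.4x1 + 12.3x2 + 12.7x3 + 10.6x4 ≥ 22.8   (metabolisable energy)
  1.7x1 + 41.3x2 + 0.3x3 + 2.1x4 ≥ 71.2   (calcium)
  x1, x2, x3, x4 ≥ 0.
The cheapest feasible vertex uses only fish meal, cottonseed meal; cassava meal, maize are not used. Binding constraints: lysine and calcium.
Solving gives x2 = 1.714, x4 = 0.1877.
Cost = 1.43·1.714 + 0.26·0.1877 = 2.4998.

R2.50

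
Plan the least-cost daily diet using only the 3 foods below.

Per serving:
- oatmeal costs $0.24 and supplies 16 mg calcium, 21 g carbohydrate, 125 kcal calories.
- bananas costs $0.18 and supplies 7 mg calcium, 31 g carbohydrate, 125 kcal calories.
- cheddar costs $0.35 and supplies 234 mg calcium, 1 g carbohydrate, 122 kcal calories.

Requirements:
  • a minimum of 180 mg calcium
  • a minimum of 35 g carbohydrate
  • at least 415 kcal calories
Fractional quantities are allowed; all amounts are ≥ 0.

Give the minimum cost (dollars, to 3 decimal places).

$0.718

Let x1 = servings of oatmeal, x2 = servings of bananas, x3 = servings of cheddar.
Minimize 0.24x1 + 0.18x2 + 0.35x3 with:
  16x1 + 7x2 + 234x3 ≥ 180   (calcium)
  21x1 + 31x2 + 1x3 ≥ 35   (carbohydrate)
  125x1 + 125x2 + 122x3 ≥ 415   (calories)
  x1, x2, x3 ≥ 0.
The minimum-cost mix takes nothing from oatmeal — only bananas, cheddar. There the calcium and calories constraints are tight.
Optimal quantities: bananas = 2.646 servings, cheddar = 0.6901 servings.
Total cost: 0.18·2.646 + 0.35·0.6901 = 0.71782.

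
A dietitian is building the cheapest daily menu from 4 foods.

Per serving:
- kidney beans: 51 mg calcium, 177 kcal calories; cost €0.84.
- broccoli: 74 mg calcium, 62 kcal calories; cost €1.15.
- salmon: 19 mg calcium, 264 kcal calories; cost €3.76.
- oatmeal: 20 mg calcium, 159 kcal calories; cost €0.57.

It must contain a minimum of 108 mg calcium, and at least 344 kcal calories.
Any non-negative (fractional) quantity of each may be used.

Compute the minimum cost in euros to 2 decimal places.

€1.77

Let x1 = servings of kidney beans, x2 = servings of broccoli, x3 = servings of salmon, x4 = servings of oatmeal.
Minimize 0.84x1 + 1.15x2 + 3.76x3 + 0.57x4 with:
  51x1 + 74x2 + 19x3 + 20x4 ≥ 108   (calcium)
  177x1 + 62x2 + 264x3 + 159x4 ≥ 344   (calories)
  x1, x2, x3, x4 ≥ 0.
The minimum-cost mix takes nothing from salmon, oatmeal — only kidney beans, broccoli. There the calcium and calories constraints are tight.
Optimal quantities: kidney beans = 1.888 servings, broccoli = 0.1582 servings.
Cost = 0.84·1.888 + 1.15·0.1582 = 1.7679.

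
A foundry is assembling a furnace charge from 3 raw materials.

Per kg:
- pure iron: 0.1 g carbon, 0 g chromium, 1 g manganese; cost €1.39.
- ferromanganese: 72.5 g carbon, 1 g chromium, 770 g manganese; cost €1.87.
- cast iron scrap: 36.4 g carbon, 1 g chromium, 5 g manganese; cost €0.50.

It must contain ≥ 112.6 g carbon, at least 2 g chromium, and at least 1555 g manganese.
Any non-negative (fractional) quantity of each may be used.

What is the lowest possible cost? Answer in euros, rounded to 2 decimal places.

Treat it as an LP. Let x1 = kg of pure iron, x2 = kg of ferromanganese, x3 = kg of cast iron scrap.
min 1.39x1 + 1.87x2 + 0.5x3 with:
  0.1x1 + 72.5x2 + 36.4x3 ≥ 112.6   (carbon)
  1x2 + 1x3 ≥ 2   (chromium)
  1x1 + 770x2 + 5x3 ≥ 1555   (manganese)
  x1, x2, x3 ≥ 0.
The optimal basis is {ferromanganese}; pure iron, cast iron scrap drop out. There the manganese constraint is tight.
Optimal quantities: ferromanganese = 2.019 kg.
Cost = 1.87·2.019 = 3.7755.

€3.78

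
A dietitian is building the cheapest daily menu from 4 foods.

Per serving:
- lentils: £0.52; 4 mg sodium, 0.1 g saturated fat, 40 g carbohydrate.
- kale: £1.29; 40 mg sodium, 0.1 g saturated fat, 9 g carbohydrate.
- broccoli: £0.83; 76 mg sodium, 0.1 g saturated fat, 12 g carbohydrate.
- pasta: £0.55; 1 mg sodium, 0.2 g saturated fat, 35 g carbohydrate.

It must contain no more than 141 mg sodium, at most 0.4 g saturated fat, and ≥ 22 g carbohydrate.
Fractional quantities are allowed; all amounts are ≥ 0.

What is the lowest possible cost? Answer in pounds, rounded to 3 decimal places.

£0.286

Let x1 = servings of lentils, x2 = servings of kale, x3 = servings of broccoli, x4 = servings of pasta.
Minimize 0.52x1 + 1.29x2 + 0.83x3 + 0.55x4 subject to:
  4x1 + 40x2 + 76x3 + 1x4 ≤ 141   (sodium)
  0.1x1 + 0.1x2 + 0.1x3 + 0.2x4 ≤ 0.4   (saturated fat)
  40x1 + 9x2 + 12x3 + 35x4 ≥ 22   (carbohydrate)
  x1, x2, x3, x4 ≥ 0.
The optimal basis is {lentils}; kale, broccoli, pasta drop out. The carbohydrate requirement is met with equality.
That vertex is x1 = 0.55.
Hence cost = 0.52·0.55 = £0.28600.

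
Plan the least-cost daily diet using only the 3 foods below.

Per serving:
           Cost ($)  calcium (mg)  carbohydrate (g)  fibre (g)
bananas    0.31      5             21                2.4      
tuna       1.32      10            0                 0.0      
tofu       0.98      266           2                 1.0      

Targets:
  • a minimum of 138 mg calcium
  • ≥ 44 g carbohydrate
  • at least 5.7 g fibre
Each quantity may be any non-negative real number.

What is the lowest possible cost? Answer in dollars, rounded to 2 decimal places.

$1.14

Treat it as an LP. Let x1 = servings of bananas, x2 = servings of tuna, x3 = servings of tofu.
Minimize 0.31x1 + 1.32x2 + 0.98x3 s.t.:
  5x1 + 10x2 + 266x3 ≥ 138   (calcium)
  21x1 + 2x3 ≥ 44   (carbohydrate)
  2.4x1 + 1x3 ≥ 5.7   (fibre)
  x1, x2, x3 ≥ 0.
At the optimum only bananas, tofu are positive (tuna = 0). The calcium and fibre requirements are met with equality.
Optimal quantities: bananas = 2.176 servings, tofu = 0.4779 servings.
Total cost: 0.31·2.176 + 0.98·0.4779 = 1.1429.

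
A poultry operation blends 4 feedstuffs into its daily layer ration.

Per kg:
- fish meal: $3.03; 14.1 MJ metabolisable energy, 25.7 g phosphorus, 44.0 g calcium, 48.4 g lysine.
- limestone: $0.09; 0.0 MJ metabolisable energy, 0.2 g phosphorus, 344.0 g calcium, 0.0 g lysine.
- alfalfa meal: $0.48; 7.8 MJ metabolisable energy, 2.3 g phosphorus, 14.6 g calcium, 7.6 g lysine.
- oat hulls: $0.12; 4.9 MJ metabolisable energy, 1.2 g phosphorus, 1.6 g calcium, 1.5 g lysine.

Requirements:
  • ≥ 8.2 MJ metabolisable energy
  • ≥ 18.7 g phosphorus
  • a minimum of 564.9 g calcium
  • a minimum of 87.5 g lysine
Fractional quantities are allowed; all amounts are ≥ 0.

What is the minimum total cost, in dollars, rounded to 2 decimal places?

$5.60

This is a linear program. Let x1 = kg of fish meal, x2 = kg of limestone, x3 = kg of alfalfa meal, x4 = kg of oat hulls.
Minimize 3.03x1 + 0.09x2 + 0.48x3 + 0.12x4 s.t.:
  14.1x1 + 7.8x3 + 4.9x4 ≥ 8.2   (metabolisable energy)
  25.7x1 + 0.2x2 + 2.3x3 + 1.2x4 ≥ 18.7   (phosphorus)
  44x1 + 344x2 + 14.6x3 + 1.6x4 ≥ 564.9   (calcium)
  48.4x1 + 7.6x3 + 1.5x4 ≥ 87.5   (lysine)
  x1, x2, x3, x4 ≥ 0.
The cheapest feasible vertex uses only fish meal, limestone; alfalfa meal, oat hulls are not used. There the calcium and lysine constraints are tight.
That vertex is x1 = 1.8079, x2 = 1.4109.
Objective = 3.03·1.8079 + 0.09·1.4109 = 5.6049.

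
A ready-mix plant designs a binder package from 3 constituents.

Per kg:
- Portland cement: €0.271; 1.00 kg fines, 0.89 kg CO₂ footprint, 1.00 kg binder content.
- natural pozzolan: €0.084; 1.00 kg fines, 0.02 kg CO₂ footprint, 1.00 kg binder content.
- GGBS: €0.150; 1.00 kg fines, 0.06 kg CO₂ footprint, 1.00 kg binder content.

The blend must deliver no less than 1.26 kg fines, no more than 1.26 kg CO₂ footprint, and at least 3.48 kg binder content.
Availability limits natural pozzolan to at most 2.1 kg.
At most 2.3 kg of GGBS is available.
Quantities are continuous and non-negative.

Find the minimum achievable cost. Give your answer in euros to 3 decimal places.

€0.383

Let x1 = kg of Portland cement, x2 = kg of natural pozzolan, x3 = kg of GGBS.
min 0.271x1 + 0.084x2 + 0.15x3 with:
  1x1 + 1x2 + 1x3 ≥ 1.26   (fines)
  0.89x1 + 0.02x2 + 0.06x3 ≤ 1.26   (CO₂ footprint)
  1x1 + 1x2 + 1x3 ≥ 3.48   (binder content)
  x2 ≤ 2.1
  x3 ≤ 2.3
  x1, x2, x3 ≥ 0.
The cheapest feasible vertex uses only natural pozzolan, GGBS; Portland cement is not used. There the binder content and the natural pozzolan cap constraints are tight.
So natural pozzolan = 2.1 kg, GGBS = 1.38 kg.
Total cost: 0.084·2.1 + 0.15·1.38 = 0.38340.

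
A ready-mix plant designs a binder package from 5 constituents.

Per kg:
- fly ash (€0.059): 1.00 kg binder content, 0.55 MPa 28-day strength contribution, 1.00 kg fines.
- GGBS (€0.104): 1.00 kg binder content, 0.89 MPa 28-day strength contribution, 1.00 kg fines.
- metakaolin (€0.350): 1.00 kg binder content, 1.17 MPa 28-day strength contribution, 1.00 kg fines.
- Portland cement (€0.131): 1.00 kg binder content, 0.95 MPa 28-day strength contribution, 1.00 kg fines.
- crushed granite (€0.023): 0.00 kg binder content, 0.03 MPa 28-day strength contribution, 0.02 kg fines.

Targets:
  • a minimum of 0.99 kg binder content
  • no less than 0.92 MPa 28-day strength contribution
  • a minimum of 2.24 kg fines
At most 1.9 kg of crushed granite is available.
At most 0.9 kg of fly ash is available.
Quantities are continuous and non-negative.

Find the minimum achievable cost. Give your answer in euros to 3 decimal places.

€0.192

Let x1 = kg of fly ash, x2 = kg of GGBS, x3 = kg of metakaolin, x4 = kg of Portland cement, x5 = kg of crushed granite.
Minimise 0.059x1 + 0.104x2 + 0.35x3 + 0.131x4 + 0.023x5 subject to:
  1x1 + 1x2 + 1x3 + 1x4 ≥ 0.99   (binder content)
  0.55x1 + 0.89x2 + 1.17x3 + 0.95x4 + 0.03x5 ≥ 0.92   (28-day strength contribution)
  1x1 + 1x2 + 1x3 + 1x4 + 0.02x5 ≥ 2.24   (fines)
  x5 ≤ 1.9
  x1 ≤ 0.9
  x1, x2, x3, x4, x5 ≥ 0.
The optimal basis is {fly ash, GGBS}; metakaolin, Portland cement, crushed granite drop out. Binding constraints: fines and the fly ash cap.
So fly ash = 0.9 kg, GGBS = 1.34 kg.
Total cost: 0.059·0.9 + 0.104·1.34 = 0.19246.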